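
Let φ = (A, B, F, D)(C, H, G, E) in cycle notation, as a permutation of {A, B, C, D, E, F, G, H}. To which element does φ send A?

B

In the cycle (A, B, F, D), A is followed by B, so φ(A) = B.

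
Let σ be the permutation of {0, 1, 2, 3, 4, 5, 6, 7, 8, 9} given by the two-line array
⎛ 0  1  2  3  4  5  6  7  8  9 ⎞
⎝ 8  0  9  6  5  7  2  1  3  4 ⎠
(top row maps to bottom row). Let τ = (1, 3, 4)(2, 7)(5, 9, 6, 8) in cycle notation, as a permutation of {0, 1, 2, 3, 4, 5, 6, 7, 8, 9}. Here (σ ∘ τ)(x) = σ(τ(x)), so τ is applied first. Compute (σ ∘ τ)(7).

First apply τ: τ(7) = 2, then σ(2) = 9. Thus (σ ∘ τ)(7) = 9.

9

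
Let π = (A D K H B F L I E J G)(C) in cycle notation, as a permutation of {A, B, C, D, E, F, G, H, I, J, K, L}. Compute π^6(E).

E lies in the 11-cycle (A D K H B F L I E J G).
Stepping 6 places around the cycle: E → J → G → A → D → K → H.

H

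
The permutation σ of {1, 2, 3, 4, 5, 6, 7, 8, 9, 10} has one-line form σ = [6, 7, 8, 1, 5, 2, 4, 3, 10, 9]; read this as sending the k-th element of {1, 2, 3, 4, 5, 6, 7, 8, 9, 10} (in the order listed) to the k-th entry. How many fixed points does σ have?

The fixed points (elements with σ(x) = x) are {5}, so there is 1.

1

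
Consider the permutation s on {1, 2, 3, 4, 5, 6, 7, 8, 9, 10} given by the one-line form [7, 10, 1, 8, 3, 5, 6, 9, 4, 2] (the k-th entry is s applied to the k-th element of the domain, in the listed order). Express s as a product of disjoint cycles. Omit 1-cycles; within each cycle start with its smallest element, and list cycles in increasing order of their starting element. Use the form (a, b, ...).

Iterating s from 1 gives 1 → 7 → 6 → 5 → 3 → 1; that is the 5-cycle (1, 7, 6, 5, 3).
Repeating from the next unused element and collecting all non-trivial cycles gives (1, 7, 6, 5, 3)(2, 10)(4, 8, 9).

(1, 7, 6, 5, 3)(2, 10)(4, 8, 9)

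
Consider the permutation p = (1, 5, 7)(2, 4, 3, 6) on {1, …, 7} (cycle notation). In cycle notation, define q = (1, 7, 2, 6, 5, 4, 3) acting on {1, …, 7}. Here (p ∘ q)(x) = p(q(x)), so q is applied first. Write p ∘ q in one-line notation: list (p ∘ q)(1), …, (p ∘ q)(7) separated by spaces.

Chase each element through q then p: 1 → 7 → 1; 2 → 6 → 2; 3 → 1 → 5; 4 → 3 → 6; 5 → 4 → 3; 6 → 5 → 7; 7 → 2 → 4.
So p ∘ q in one-line form is 1 2 5 6 3 7 4.

1 2 5 6 3 7 4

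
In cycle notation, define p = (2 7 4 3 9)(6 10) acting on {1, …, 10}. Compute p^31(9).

9 lies in the 5-cycle (2 7 4 3 9).
On a 5-cycle, p^5 is the identity, so p^31 = p^1 there (31 ≡ 1 mod 5).
Advancing 1 step from 9: 9 → 2.

2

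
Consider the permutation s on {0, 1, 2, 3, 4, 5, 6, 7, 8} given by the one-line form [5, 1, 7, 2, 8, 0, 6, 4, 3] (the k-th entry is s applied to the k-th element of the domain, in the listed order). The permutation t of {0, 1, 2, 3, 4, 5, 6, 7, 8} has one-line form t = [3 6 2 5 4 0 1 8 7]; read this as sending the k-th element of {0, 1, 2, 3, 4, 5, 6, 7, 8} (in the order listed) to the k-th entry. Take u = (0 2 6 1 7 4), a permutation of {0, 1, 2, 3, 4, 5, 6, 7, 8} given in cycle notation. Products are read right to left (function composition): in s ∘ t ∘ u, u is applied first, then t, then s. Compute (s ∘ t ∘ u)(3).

0

Chase 3: u(3) = 3; t(3) = 5; s(5) = 0. Hence (s ∘ t ∘ u)(3) = 0.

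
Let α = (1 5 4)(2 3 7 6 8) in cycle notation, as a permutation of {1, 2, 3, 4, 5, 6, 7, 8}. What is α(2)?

3

In the cycle (2 3 7 6 8), 2 is followed by 3, so α(2) = 3.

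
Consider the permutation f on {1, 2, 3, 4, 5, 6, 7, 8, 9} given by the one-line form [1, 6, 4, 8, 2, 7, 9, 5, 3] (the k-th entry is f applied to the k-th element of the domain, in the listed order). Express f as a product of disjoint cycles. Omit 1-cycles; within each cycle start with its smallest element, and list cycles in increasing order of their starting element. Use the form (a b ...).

Start at 2 and follow images: 2 → 6 → 7 → 9 → 3 → 4 → 8 → 5 → 2, giving the cycle (2 6 7 9 3 4 8 5).
Continuing from each remaining unvisited element yields (2 6 7 9 3 4 8 5).

(2 6 7 9 3 4 8 5)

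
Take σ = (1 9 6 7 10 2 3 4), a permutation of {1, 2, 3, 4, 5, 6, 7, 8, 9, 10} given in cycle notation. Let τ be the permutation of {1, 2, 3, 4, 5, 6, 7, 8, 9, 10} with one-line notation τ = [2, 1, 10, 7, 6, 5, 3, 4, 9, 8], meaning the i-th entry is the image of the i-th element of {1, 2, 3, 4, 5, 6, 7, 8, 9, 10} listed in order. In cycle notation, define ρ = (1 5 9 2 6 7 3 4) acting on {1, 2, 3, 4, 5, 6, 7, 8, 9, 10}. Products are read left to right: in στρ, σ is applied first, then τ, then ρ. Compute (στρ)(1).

Apply the permutations in order: σ(1) = 9, then τ(9) = 9, then ρ(9) = 2. So (στρ)(1) = 2.

2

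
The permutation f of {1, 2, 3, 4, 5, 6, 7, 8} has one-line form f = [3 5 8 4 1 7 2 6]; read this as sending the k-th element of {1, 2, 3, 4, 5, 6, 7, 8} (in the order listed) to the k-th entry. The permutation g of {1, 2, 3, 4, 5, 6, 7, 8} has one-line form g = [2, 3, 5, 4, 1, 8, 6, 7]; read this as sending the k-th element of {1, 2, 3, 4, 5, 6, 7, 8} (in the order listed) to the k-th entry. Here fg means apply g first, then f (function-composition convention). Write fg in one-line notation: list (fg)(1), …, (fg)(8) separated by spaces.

Chase each element through g then f: 1 → 2 → 5; 2 → 3 → 8; 3 → 5 → 1; 4 → 4 → 4; 5 → 1 → 3; 6 → 8 → 6; 7 → 6 → 7; 8 → 7 → 2.
Collecting the images, fg = [5 8 1 4 3 6 7 2].

5 8 1 4 3 6 7 2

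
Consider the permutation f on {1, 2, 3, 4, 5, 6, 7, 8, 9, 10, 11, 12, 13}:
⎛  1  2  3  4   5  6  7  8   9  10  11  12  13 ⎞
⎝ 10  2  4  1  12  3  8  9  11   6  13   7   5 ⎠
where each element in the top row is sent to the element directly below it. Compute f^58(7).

9

Tracing 7 → 8 → … returns to 7 after 7 steps, so 7 lies in a 7-cycle (5, 12, 7, 8, 9, 11, 13).
Powers repeat with period 7 on this cycle, and 58 mod 7 = 2, so f^58(7) = f^2(7).
Advancing 2 steps from 7: 7 → 8 → 9.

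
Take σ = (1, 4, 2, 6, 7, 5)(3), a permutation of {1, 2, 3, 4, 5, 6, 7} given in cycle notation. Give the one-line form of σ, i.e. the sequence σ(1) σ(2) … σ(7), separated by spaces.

Reading each image from the cycles: 1↦4, 2↦6, 3↦3, 4↦2, 5↦1, 6↦7, 7↦5.
So the one-line form is 4 6 3 2 1 7 5.

4 6 3 2 1 7 5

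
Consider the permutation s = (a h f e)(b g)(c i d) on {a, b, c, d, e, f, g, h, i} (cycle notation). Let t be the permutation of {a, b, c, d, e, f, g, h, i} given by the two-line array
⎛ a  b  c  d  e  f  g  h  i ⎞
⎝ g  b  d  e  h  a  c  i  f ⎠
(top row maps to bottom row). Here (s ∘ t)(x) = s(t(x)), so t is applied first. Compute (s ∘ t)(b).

g

First apply t: t(b) = b, then s(b) = g. Thus (s ∘ t)(b) = g.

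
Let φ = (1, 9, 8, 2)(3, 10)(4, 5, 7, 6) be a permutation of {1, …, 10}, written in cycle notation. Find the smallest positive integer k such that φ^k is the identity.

The cycle type of φ is (4, 4, 2).
The order is lcm(4, 4, 2) = 4.

4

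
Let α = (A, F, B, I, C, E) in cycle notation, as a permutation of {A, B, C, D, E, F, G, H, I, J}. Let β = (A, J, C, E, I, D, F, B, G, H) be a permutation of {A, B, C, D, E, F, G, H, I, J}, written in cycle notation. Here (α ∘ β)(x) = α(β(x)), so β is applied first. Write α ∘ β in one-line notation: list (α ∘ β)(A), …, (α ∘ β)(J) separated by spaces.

J G A B C I H F D E

(α ∘ β)(x) = α(β(x)). Computing each image: α(β(A)) = α(J) = J, α(β(B)) = α(G) = G, α(β(C)) = α(E) = A, α(β(D)) = α(F) = B, α(β(E)) = α(I) = C, α(β(F)) = α(B) = I, α(β(G)) = α(H) = H, α(β(H)) = α(A) = F, α(β(I)) = α(D) = D, α(β(J)) = α(C) = E.
Hence α ∘ β = [J G A B C I H F D E].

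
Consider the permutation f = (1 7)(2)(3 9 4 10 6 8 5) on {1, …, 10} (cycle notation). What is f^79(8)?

3

8 lies in the 7-cycle (3 9 4 10 6 8 5).
Since the cycle has length 7, f^79 acts on it the same as f^2 (79 mod 7 = 2).
Stepping 2 places around the cycle: 8 → 5 → 3.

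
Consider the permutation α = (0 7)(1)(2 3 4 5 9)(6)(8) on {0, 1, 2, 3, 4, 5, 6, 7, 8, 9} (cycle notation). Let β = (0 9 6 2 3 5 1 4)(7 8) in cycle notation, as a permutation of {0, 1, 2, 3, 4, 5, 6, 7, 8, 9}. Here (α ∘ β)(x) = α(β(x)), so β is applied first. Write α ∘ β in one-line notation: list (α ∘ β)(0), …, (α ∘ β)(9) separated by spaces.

(α ∘ β)(x) = α(β(x)). Computing each image: α(β(0)) = α(9) = 2, α(β(1)) = α(4) = 5, α(β(2)) = α(3) = 4, α(β(3)) = α(5) = 9, α(β(4)) = α(0) = 7, α(β(5)) = α(1) = 1, α(β(6)) = α(2) = 3, α(β(7)) = α(8) = 8, α(β(8)) = α(7) = 0, α(β(9)) = α(6) = 6.
Hence α ∘ β = [2 5 4 9 7 1 3 8 0 6].

2 5 4 9 7 1 3 8 0 6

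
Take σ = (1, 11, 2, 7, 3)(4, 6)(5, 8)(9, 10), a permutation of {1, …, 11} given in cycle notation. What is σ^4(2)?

11

2 lies in the 5-cycle (1, 11, 2, 7, 3).
Stepping 4 places around the cycle: 2 → 7 → 3 → 1 → 11.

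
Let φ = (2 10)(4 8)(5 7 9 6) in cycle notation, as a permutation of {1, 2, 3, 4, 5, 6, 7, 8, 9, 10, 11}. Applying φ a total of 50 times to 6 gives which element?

7

6 lies in the 4-cycle (5 7 9 6).
Powers repeat with period 4 on this cycle, and 50 mod 4 = 2, so φ^50(6) = φ^2(6).
Stepping 2 places around the cycle: 6 → 5 → 7.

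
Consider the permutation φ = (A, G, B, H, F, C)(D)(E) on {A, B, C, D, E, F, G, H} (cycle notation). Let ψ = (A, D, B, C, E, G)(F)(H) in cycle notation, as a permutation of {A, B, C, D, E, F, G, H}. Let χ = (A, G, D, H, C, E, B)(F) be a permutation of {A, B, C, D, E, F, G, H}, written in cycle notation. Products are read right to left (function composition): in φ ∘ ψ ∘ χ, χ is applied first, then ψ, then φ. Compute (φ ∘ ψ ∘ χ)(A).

Apply the permutations in order: χ(A) = G, then ψ(G) = A, then φ(A) = G. So (φ ∘ ψ ∘ χ)(A) = G.

G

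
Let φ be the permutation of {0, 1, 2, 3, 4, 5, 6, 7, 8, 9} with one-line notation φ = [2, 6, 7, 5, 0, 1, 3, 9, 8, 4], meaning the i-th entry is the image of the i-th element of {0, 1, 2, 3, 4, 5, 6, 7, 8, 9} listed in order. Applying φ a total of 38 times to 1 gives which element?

Tracing 1 → 6 → … returns to 1 after 4 steps, so 1 lies in a 4-cycle (1, 6, 3, 5).
Powers repeat with period 4 on this cycle, and 38 mod 4 = 2, so φ^38(1) = φ^2(1).
Stepping 2 places around the cycle: 1 → 6 → 3.

3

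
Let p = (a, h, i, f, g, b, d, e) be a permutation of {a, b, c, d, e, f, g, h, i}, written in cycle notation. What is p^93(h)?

d

h lies in the 8-cycle (a, h, i, f, g, b, d, e).
On an 8-cycle, p^8 is the identity, so p^93 = p^5 there (93 ≡ 5 mod 8).
Advancing 5 steps from h: h → i → f → g → b → d.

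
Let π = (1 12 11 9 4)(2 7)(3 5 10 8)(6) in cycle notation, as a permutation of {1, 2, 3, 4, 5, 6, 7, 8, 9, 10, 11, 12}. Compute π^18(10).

10 lies in the 4-cycle (3 5 10 8).
Since the cycle has length 4, π^18 acts on it the same as π^2 (18 mod 4 = 2).
Stepping 2 places around the cycle: 10 → 8 → 3.

3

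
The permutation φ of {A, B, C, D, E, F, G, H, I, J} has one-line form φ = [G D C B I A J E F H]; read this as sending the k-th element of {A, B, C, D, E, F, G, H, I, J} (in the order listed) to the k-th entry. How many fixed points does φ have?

The fixed points (elements with φ(x) = x) are {C}, so there is 1.

1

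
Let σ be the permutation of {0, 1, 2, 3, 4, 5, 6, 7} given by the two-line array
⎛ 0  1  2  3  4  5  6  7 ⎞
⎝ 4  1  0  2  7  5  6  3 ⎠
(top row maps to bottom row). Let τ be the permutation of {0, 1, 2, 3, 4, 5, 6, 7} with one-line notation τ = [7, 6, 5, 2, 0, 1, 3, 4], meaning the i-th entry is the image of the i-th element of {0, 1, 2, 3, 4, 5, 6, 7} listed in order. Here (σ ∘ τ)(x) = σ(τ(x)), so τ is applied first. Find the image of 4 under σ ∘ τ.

τ(4) = 0, then σ(0) = 4; composing gives (σ ∘ τ)(4) = 4.

4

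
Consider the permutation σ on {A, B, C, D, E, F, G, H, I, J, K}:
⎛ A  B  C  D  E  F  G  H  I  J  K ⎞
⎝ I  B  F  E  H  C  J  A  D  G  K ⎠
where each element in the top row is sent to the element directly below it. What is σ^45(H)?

Tracing H → A → … returns to H after 5 steps, so H lies in a 5-cycle (A, I, D, E, H).
On a 5-cycle, σ^5 is the identity, so σ^45 = σ^0 there (45 ≡ 0 mod 5).
So σ^45(H) = H.

H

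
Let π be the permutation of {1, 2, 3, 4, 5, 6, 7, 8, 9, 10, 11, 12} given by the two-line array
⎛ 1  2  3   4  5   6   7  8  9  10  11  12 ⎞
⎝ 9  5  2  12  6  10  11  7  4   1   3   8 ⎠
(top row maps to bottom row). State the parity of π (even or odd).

odd

In disjoint-cycle form the cycle lengths are 12.
A cycle of length ℓ contributes ℓ−1 transpositions, so π is a product of 11 transpositions — odd.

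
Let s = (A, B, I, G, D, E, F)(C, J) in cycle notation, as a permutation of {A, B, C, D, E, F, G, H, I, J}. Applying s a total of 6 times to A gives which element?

A lies in the 7-cycle (A, B, I, G, D, E, F).
Advancing 6 steps from A: A → B → I → G → D → E → F.

F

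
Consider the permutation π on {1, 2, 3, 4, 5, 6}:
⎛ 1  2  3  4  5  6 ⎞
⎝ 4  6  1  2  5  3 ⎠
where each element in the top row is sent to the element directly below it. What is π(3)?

1

The entry below 3 in the array is 1, so π(3) = 1.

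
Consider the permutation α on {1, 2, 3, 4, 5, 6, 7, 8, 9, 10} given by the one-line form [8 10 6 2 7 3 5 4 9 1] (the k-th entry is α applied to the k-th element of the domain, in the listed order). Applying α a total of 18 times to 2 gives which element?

8

Tracing 2 → 10 → … returns to 2 after 5 steps, so 2 lies in a 5-cycle (1, 8, 4, 2, 10).
On a 5-cycle, α^5 is the identity, so α^18 = α^3 there (18 ≡ 3 mod 5).
Stepping 3 places around the cycle: 2 → 10 → 1 → 8.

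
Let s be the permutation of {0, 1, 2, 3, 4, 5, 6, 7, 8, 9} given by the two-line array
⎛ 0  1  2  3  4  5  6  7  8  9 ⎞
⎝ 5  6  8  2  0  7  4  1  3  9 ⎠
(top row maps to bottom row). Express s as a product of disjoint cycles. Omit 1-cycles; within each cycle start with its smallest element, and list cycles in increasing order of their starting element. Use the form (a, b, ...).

(0, 5, 7, 1, 6, 4)(2, 8, 3)

Start at 0 and follow images: 0 → 5 → 7 → 1 → 6 → 4 → 0, giving the cycle (0, 5, 7, 1, 6, 4).
Repeating from the next unused element and collecting all non-trivial cycles gives (0, 5, 7, 1, 6, 4)(2, 8, 3).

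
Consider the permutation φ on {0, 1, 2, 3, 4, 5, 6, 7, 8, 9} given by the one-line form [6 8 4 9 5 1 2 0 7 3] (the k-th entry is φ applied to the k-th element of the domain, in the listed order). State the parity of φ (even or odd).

even

In disjoint-cycle form the cycle lengths are 8, 2.
A cycle of length ℓ contributes ℓ−1 transpositions, so φ is a product of 7 + 1 = 8 transpositions — even.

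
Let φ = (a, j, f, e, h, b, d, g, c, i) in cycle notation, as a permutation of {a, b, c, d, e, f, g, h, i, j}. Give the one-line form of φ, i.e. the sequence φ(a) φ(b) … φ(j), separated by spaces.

Image by image: a↦j, b↦d, c↦i, d↦g, e↦h, f↦e, g↦c, h↦b, i↦a, j↦f.
So the one-line form is j d i g h e c b a f.

j d i g h e c b a f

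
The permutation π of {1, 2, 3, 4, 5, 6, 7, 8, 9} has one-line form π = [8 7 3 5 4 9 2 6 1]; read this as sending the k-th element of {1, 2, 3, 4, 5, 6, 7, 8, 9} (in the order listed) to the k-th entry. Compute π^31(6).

8

Tracing 6 → 9 → … returns to 6 after 4 steps, so 6 lies in a 4-cycle (1 8 6 9).
Powers repeat with period 4 on this cycle, and 31 mod 4 = 3, so π^31(6) = π^3(6).
Advancing 3 steps from 6: 6 → 9 → 1 → 8.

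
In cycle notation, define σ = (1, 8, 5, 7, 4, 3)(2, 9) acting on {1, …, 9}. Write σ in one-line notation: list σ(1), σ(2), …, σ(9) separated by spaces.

8 9 1 3 7 6 4 5 2

Reading each image from the cycles: 1→8, 2→9, 3→1, 4→3, 5→7, 6→6, 7→4, 8→5, 9→2.
So the one-line form is 8 9 1 3 7 6 4 5 2.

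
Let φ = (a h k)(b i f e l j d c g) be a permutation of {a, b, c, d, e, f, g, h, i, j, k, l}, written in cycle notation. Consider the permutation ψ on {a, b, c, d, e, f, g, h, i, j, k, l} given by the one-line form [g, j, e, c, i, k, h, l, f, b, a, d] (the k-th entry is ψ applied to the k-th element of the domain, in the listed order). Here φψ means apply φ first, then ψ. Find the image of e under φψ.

d

φ(e) = l, then ψ(l) = d; composing gives (φψ)(e) = d.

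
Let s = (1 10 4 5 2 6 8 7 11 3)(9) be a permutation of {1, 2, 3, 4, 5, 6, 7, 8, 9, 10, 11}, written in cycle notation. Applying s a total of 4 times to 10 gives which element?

10 lies in the 10-cycle (1 10 4 5 2 6 8 7 11 3).
Advancing 4 steps from 10: 10 → 4 → 5 → 2 → 6.

6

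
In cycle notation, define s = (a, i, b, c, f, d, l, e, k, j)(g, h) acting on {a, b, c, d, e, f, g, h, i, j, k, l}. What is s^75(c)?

k

c lies in the 10-cycle (a, i, b, c, f, d, l, e, k, j).
On a 10-cycle, s^10 is the identity, so s^75 = s^5 there (75 ≡ 5 mod 10).
Stepping 5 places around the cycle: c → f → d → l → e → k.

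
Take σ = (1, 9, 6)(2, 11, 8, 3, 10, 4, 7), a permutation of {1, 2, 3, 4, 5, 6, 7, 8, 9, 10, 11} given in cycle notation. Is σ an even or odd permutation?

The cycle lengths are 7, 3, 1.
A cycle of length ℓ contributes ℓ−1 transpositions, so σ is a product of 6 + 2 = 8 transpositions — even.

even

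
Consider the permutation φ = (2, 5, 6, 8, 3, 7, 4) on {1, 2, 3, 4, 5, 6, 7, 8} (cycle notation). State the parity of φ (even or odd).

even

The cycle lengths are 7, 1.
A cycle is odd iff its length is even; φ has 0 even-length cycles, so sgn(φ) = (−1)^0 and φ is even.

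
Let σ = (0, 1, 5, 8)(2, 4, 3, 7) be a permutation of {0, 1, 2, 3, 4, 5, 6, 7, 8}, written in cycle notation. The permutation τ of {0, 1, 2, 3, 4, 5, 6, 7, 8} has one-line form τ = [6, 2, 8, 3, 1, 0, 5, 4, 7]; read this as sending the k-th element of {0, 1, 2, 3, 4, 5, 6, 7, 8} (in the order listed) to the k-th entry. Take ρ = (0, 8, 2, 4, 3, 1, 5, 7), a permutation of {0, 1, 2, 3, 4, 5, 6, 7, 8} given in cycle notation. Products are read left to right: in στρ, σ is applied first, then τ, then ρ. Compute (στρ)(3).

3

Chase 3: σ(3) = 7; τ(7) = 4; ρ(4) = 3. Hence (στρ)(3) = 3.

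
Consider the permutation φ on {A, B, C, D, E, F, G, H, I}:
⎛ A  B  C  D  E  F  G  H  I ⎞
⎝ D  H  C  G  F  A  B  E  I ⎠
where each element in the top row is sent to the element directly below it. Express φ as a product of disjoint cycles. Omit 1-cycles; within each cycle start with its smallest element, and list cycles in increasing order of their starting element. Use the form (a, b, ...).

Iterating φ from A gives A → D → G → B → H → E → F → A; that is the 7-cycle (A, D, G, B, H, E, F).
Repeating from the next unused element and collecting all non-trivial cycles gives (A, D, G, B, H, E, F).

(A, D, G, B, H, E, F)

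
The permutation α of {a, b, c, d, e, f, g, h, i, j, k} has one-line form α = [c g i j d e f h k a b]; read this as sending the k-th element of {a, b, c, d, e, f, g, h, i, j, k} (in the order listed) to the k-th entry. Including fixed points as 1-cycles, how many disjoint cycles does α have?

The cycle decomposition is (a, c, i, k, b, g, f, e, d, j)(h), which has 2 cycles (counting 1-cycles).

2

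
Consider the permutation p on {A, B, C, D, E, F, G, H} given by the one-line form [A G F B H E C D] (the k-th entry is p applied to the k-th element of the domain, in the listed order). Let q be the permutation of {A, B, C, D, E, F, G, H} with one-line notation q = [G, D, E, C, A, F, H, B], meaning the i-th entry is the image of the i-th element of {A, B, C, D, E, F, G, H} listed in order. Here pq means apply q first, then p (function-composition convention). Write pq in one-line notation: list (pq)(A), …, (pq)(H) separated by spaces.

For each element, apply q then p: A → G → C; B → D → B; C → E → H; D → C → F; E → A → A; F → F → E; G → H → D; H → B → G.
Collecting the images, pq = [C B H F A E D G].

C B H F A E D G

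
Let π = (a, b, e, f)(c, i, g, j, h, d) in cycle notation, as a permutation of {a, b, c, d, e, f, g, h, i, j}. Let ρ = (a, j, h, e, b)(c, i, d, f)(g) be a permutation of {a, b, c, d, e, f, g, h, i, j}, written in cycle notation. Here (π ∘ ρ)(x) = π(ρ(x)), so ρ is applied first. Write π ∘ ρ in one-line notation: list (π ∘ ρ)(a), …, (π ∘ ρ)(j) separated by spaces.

(π ∘ ρ)(x) = π(ρ(x)). Computing each image: π(ρ(a)) = π(j) = h, π(ρ(b)) = π(a) = b, π(ρ(c)) = π(i) = g, π(ρ(d)) = π(f) = a, π(ρ(e)) = π(b) = e, π(ρ(f)) = π(c) = i, π(ρ(g)) = π(g) = j, π(ρ(h)) = π(e) = f, π(ρ(i)) = π(d) = c, π(ρ(j)) = π(h) = d.
Hence π ∘ ρ = [h b g a e i j f c d].

h b g a e i j f c d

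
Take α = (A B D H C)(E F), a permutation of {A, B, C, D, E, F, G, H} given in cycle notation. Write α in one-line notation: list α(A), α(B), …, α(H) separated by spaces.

Image by image: A↦B, B↦D, C↦A, D↦H, E↦F, F↦E, G↦G, H↦C.
Listing these in domain order gives B D A H F E G C.

B D A H F E G C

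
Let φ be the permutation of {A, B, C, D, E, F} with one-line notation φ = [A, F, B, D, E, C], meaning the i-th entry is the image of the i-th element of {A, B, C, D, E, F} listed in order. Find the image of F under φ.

C

F is element number 6 of the domain, and entry number 6 of the one-line form is C, so φ(F) = C.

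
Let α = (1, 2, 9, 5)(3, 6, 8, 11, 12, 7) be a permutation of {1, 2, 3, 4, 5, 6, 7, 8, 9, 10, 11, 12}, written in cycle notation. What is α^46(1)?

9

1 lies in the 4-cycle (1, 2, 9, 5).
Powers repeat with period 4 on this cycle, and 46 mod 4 = 2, so α^46(1) = α^2(1).
Stepping 2 places around the cycle: 1 → 2 → 9.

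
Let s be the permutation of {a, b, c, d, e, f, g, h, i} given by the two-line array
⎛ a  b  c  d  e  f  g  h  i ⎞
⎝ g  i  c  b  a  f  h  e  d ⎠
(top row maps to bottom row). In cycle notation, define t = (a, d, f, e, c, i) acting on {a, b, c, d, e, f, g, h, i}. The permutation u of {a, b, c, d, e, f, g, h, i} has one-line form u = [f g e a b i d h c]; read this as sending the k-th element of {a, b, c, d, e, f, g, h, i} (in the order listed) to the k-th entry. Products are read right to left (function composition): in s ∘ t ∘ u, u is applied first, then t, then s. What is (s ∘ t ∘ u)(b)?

h

Chase b: u(b) = g; t(g) = g; s(g) = h. Hence (s ∘ t ∘ u)(b) = h.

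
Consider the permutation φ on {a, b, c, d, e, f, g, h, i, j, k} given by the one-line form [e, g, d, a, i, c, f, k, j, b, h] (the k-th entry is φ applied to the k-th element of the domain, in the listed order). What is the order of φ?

Decomposing into disjoint cycles gives cycle lengths 9, 2.
The order of φ is the least common multiple of its cycle lengths: lcm(9, 2) = 18.

18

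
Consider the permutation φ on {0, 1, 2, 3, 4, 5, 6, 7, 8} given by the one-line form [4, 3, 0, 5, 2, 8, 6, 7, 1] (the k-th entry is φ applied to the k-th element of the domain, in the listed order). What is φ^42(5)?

Tracing 5 → 8 → … returns to 5 after 4 steps, so 5 lies in a 4-cycle (1, 3, 5, 8).
Powers repeat with period 4 on this cycle, and 42 mod 4 = 2, so φ^42(5) = φ^2(5).
Advancing 2 steps from 5: 5 → 8 → 1.

1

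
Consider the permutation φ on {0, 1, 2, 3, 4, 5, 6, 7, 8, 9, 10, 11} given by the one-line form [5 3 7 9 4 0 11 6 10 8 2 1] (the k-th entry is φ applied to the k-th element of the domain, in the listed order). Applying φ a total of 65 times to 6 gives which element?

Tracing 6 → 11 → … returns to 6 after 9 steps, so 6 lies in a 9-cycle (1, 3, 9, 8, 10, 2, 7, 6, 11).
Since the cycle has length 9, φ^65 acts on it the same as φ^2 (65 mod 9 = 2).
Advancing 2 steps from 6: 6 → 11 → 1.

1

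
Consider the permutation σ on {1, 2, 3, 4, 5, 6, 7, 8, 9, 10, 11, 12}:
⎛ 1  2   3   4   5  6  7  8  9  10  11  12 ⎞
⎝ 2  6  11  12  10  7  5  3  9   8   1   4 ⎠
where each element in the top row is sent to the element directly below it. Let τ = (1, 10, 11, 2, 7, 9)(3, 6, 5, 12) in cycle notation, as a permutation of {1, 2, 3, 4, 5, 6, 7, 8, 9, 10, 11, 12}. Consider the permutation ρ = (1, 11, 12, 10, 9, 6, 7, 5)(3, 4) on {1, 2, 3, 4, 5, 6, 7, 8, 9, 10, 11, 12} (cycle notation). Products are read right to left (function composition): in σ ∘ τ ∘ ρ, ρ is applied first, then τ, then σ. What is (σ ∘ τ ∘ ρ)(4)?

7

Chase 4: ρ(4) = 3; τ(3) = 6; σ(6) = 7. Hence (σ ∘ τ ∘ ρ)(4) = 7.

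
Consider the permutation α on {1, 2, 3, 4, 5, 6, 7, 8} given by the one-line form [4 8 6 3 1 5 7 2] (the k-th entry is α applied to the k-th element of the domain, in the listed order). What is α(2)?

8

2 is element number 2 of the domain, and entry number 2 of the one-line form is 8, so α(2) = 8.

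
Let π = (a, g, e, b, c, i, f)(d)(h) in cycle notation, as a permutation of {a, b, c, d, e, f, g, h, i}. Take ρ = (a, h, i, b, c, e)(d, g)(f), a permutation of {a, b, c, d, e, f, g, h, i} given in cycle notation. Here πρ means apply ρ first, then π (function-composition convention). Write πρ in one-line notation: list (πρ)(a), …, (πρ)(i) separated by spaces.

Chase each element through ρ then π: a → h → h; b → c → i; c → e → b; d → g → e; e → a → g; f → f → a; g → d → d; h → i → f; i → b → c.
So πρ in one-line form is h i b e g a d f c.

h i b e g a d f c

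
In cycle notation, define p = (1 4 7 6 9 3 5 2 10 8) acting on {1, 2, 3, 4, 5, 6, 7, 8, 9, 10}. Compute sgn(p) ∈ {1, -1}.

-1

The cycle lengths are 10.
A cycle of length ℓ contributes ℓ−1 transpositions, so p is a product of 9 transpositions — odd.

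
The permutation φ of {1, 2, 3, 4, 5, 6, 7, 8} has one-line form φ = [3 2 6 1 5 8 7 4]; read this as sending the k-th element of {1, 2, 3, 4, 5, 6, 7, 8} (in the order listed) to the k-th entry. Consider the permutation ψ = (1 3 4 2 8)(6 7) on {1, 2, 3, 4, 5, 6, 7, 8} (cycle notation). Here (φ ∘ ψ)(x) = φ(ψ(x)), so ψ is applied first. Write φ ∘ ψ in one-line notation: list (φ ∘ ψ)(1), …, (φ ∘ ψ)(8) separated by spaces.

(φ ∘ ψ)(x) = φ(ψ(x)). Computing each image: φ(ψ(1)) = φ(3) = 6, φ(ψ(2)) = φ(8) = 4, φ(ψ(3)) = φ(4) = 1, φ(ψ(4)) = φ(2) = 2, φ(ψ(5)) = φ(5) = 5, φ(ψ(6)) = φ(7) = 7, φ(ψ(7)) = φ(6) = 8, φ(ψ(8)) = φ(1) = 3.
Hence φ ∘ ψ = [6 4 1 2 5 7 8 3].

6 4 1 2 5 7 8 3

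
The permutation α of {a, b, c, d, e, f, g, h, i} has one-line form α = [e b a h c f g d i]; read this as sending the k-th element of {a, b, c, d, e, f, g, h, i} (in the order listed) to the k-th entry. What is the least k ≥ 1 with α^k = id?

6

The disjoint-cycle form of α has cycle lengths 3, 2, 1, 1, 1, 1.
The order of α is the least common multiple of its cycle lengths: lcm(3, 2) = 6.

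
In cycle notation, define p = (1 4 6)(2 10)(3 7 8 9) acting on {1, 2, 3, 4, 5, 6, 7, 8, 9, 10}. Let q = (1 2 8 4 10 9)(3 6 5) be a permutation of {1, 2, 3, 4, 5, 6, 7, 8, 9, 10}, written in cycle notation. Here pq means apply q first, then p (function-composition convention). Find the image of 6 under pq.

5

First apply q: q(6) = 5, then p(5) = 5. Thus (pq)(6) = 5.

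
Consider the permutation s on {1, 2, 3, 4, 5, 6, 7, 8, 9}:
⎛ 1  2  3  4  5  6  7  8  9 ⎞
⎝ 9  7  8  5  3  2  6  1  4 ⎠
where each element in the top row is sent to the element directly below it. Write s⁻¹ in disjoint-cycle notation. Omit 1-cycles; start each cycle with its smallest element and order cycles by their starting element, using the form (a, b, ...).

First write s in disjoint cycles: (1, 9, 4, 5, 3, 8)(2, 7, 6).
Reversing each cycle (and rotating so the smallest element leads) gives s⁻¹ = (1, 8, 3, 5, 4, 9)(2, 6, 7).

(1, 8, 3, 5, 4, 9)(2, 6, 7)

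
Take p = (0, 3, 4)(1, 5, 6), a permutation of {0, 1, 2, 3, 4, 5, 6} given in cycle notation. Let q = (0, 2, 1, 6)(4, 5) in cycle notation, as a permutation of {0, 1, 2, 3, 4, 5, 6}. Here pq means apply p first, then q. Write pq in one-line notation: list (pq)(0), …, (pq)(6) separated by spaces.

For each element, apply p then q: 0 → 3 → 3; 1 → 5 → 4; 2 → 2 → 1; 3 → 4 → 5; 4 → 0 → 2; 5 → 6 → 0; 6 → 1 → 6.
So pq in one-line form is 3 4 1 5 2 0 6.

3 4 1 5 2 0 6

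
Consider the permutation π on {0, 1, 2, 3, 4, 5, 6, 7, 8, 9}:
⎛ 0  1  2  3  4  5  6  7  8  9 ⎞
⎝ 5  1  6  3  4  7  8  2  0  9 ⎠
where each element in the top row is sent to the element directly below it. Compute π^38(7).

Tracing 7 → 2 → … returns to 7 after 6 steps, so 7 lies in a 6-cycle (0 5 7 2 6 8).
Powers repeat with period 6 on this cycle, and 38 mod 6 = 2, so π^38(7) = π^2(7).
Stepping 2 places around the cycle: 7 → 2 → 6.

6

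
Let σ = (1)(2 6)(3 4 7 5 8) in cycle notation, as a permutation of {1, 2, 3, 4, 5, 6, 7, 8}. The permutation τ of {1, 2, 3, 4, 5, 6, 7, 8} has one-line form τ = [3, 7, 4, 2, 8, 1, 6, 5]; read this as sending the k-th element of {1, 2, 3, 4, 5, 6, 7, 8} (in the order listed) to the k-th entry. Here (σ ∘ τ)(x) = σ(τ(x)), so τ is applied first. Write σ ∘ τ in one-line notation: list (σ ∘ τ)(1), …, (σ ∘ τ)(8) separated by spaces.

(σ ∘ τ)(x) = σ(τ(x)). Computing each image: σ(τ(1)) = σ(3) = 4, σ(τ(2)) = σ(7) = 5, σ(τ(3)) = σ(4) = 7, σ(τ(4)) = σ(2) = 6, σ(τ(5)) = σ(8) = 3, σ(τ(6)) = σ(1) = 1, σ(τ(7)) = σ(6) = 2, σ(τ(8)) = σ(5) = 8.
Hence σ ∘ τ = [4 5 7 6 3 1 2 8].

4 5 7 6 3 1 2 8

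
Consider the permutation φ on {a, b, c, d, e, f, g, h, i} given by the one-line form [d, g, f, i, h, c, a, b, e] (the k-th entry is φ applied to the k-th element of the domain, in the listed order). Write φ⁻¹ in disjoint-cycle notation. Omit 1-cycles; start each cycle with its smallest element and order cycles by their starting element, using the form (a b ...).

(a g b h e i d)(c f)

The cycle decomposition of φ is (a d i e h b g)(c f).
The inverse reverses every cycle; in canonical form, φ⁻¹ = (a g b h e i d)(c f).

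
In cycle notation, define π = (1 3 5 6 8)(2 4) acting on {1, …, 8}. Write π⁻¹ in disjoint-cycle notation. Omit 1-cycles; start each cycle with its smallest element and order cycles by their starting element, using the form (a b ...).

Inverting a permutation written in cycle notation just reverses the order within every cycle.
After reversing and putting each cycle's least element first, π⁻¹ = (1 8 6 5 3)(2 4).

(1 8 6 5 3)(2 4)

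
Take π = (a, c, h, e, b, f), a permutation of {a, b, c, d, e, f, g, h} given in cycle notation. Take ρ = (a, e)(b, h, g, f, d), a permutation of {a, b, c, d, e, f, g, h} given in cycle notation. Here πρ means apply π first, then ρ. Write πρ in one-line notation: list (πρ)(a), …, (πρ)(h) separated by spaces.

Chase each element through π then ρ: a → c → c; b → f → d; c → h → g; d → d → b; e → b → h; f → a → e; g → g → f; h → e → a.
Collecting the images, πρ = [c d g b h e f a].

c d g b h e f a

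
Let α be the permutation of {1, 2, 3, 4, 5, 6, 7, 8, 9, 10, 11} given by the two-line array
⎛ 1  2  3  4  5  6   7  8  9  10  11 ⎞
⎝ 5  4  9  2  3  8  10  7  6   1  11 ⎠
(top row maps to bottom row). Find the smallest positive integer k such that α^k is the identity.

The disjoint-cycle form of α has cycle lengths 8, 2, 1.
The order is lcm(8, 2) = 8.

8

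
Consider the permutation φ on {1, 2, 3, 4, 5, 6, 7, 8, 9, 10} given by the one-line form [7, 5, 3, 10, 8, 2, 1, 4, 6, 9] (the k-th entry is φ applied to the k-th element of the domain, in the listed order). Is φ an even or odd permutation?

odd

In disjoint-cycle form the cycle lengths are 7, 2, 1.
A cycle is odd iff its length is even; φ has 1 even-length cycle, so sgn(φ) = (−1)^1 and φ is odd.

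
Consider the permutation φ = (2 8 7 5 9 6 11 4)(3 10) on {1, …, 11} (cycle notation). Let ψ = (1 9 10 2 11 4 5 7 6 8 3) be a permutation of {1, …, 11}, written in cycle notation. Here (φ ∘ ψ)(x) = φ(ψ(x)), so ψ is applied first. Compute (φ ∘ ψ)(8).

ψ(8) = 3, then φ(3) = 10; composing gives (φ ∘ ψ)(8) = 10.

10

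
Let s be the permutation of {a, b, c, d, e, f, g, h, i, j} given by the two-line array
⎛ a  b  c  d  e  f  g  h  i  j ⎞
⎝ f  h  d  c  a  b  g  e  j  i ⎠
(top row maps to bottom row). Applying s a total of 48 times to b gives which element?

Tracing b → h → … returns to b after 5 steps, so b lies in a 5-cycle (a, f, b, h, e).
On a 5-cycle, s^5 is the identity, so s^48 = s^3 there (48 ≡ 3 mod 5).
Advancing 3 steps from b: b → h → e → a.

a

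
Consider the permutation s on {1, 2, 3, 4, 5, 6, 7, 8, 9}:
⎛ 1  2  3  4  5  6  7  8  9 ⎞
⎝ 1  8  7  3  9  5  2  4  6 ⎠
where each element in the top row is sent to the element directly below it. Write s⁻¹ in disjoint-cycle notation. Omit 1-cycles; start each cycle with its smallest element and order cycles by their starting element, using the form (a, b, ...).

(2, 7, 3, 4, 8)(5, 6, 9)

The cycle decomposition of s is (2, 8, 4, 3, 7)(5, 9, 6).
The inverse reverses every cycle; in canonical form, s⁻¹ = (2, 7, 3, 4, 8)(5, 6, 9).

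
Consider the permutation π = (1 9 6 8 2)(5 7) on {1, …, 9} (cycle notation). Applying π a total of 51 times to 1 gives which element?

1 lies in the 5-cycle (1 9 6 8 2).
Powers repeat with period 5 on this cycle, and 51 mod 5 = 1, so π^51(1) = π^1(1).
Stepping 1 place around the cycle: 1 → 9.

9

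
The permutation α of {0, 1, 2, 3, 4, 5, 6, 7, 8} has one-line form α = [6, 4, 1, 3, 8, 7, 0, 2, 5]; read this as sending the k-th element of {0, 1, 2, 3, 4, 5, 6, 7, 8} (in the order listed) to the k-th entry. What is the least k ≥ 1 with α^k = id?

6

Decomposing into disjoint cycles gives cycle lengths 6, 2, 1.
The order of α is the least common multiple of its cycle lengths: lcm(6, 2) = 6.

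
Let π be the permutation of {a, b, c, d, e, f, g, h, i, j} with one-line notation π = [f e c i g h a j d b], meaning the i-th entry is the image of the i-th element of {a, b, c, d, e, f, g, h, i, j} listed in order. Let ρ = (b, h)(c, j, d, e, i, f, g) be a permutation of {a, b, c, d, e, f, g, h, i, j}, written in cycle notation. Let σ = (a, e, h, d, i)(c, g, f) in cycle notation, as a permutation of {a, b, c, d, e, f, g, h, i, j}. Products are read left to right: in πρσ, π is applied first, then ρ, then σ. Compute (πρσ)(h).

i

Apply the permutations in order: π(h) = j, then ρ(j) = d, then σ(d) = i. So (πρσ)(h) = i.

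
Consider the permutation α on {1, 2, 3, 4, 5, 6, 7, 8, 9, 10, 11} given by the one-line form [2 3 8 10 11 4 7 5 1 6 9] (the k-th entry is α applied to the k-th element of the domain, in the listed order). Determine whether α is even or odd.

even

In disjoint-cycle form the cycle lengths are 7, 3, 1.
A cycle is odd iff its length is even; α has 0 even-length cycles, so sgn(α) = (−1)^0 and α is even.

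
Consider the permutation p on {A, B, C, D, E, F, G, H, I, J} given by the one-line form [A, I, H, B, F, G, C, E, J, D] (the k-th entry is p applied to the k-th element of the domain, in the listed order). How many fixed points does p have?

1

The fixed points (elements with p(x) = x) are {A}, so there is 1.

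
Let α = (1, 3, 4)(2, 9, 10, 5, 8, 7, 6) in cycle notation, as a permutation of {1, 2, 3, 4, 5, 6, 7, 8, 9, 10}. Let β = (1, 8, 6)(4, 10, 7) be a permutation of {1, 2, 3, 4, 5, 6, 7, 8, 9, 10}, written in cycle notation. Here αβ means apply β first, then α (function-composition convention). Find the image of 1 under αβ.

7

First apply β: β(1) = 8, then α(8) = 7. Thus (αβ)(1) = 7.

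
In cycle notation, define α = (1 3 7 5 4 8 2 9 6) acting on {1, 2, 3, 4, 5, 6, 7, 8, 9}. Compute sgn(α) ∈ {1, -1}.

1

The cycle lengths are 9.
A cycle of length ℓ contributes ℓ−1 transpositions, so α is a product of 8 transpositions — even.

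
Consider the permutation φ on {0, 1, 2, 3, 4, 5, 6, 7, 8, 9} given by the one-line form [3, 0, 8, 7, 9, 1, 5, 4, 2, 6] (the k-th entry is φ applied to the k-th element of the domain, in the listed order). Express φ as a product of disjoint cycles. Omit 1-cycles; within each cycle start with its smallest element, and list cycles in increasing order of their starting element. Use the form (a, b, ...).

(0, 3, 7, 4, 9, 6, 5, 1)(2, 8)

Iterating φ from 0 gives 0 → 3 → 7 → 4 → 9 → 6 → 5 → 1 → 0; that is the 8-cycle (0, 3, 7, 4, 9, 6, 5, 1).
Continuing from each remaining unvisited element yields (0, 3, 7, 4, 9, 6, 5, 1)(2, 8).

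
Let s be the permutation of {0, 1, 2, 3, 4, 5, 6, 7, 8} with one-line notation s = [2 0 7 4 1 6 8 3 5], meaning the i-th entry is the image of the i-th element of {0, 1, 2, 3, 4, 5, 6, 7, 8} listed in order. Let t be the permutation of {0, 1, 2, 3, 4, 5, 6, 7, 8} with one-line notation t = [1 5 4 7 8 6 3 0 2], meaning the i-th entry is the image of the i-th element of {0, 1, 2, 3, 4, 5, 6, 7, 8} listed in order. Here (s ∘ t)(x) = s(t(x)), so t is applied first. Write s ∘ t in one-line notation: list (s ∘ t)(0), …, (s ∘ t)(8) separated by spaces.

For each element, apply t then s: 0 → 1 → 0; 1 → 5 → 6; 2 → 4 → 1; 3 → 7 → 3; 4 → 8 → 5; 5 → 6 → 8; 6 → 3 → 4; 7 → 0 → 2; 8 → 2 → 7.
So s ∘ t in one-line form is 0 6 1 3 5 8 4 2 7.

0 6 1 3 5 8 4 2 7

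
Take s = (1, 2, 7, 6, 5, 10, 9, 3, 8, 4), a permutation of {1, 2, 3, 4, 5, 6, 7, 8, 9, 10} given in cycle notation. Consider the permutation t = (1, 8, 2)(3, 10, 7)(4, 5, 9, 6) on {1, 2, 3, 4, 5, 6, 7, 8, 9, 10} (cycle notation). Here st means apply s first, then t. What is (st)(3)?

2

s(3) = 8, then t(8) = 2; composing gives (st)(3) = 2.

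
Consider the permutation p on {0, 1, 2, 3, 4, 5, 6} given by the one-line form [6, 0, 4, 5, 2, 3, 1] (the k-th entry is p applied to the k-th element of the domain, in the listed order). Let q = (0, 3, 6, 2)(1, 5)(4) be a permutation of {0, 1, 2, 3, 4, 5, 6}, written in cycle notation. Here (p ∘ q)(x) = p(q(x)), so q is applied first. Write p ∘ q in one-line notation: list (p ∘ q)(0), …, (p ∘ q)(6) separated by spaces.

5 3 6 1 2 0 4

Chase each element through q then p: 0 → 3 → 5; 1 → 5 → 3; 2 → 0 → 6; 3 → 6 → 1; 4 → 4 → 2; 5 → 1 → 0; 6 → 2 → 4.
So p ∘ q in one-line form is 5 3 6 1 2 0 4.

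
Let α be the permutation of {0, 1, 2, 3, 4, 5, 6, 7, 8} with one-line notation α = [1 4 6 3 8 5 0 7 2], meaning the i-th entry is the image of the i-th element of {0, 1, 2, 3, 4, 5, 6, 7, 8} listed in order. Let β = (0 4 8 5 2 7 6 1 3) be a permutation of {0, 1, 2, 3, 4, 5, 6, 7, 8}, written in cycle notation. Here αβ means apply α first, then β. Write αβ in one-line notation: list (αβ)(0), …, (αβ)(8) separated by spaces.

Chase each element through α then β: 0 → 1 → 3; 1 → 4 → 8; 2 → 6 → 1; 3 → 3 → 0; 4 → 8 → 5; 5 → 5 → 2; 6 → 0 → 4; 7 → 7 → 6; 8 → 2 → 7.
So αβ in one-line form is 3 8 1 0 5 2 4 6 7.

3 8 1 0 5 2 4 6 7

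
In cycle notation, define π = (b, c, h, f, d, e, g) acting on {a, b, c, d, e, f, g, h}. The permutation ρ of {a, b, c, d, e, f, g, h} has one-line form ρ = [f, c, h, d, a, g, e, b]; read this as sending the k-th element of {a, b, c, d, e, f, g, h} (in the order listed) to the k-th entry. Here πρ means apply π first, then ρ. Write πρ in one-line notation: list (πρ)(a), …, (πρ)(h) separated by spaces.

(πρ)(x) = ρ(π(x)). Computing each image: ρ(π(a)) = ρ(a) = f, ρ(π(b)) = ρ(c) = h, ρ(π(c)) = ρ(h) = b, ρ(π(d)) = ρ(e) = a, ρ(π(e)) = ρ(g) = e, ρ(π(f)) = ρ(d) = d, ρ(π(g)) = ρ(b) = c, ρ(π(h)) = ρ(f) = g.
Hence πρ = [f h b a e d c g].

f h b a e d c g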